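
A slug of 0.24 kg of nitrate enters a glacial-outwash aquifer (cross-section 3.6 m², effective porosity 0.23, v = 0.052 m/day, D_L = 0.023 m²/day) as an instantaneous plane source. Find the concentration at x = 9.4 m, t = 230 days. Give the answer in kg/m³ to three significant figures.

For an instantaneous plane source, C(x,t) = M/(n_e·A·√(4πDt)) · exp(−(x−vt)²/(4Dt)), with n_e·A the pore (flow) area.
Plume center vt = 0.052 × 230 = 11.96 m, so the well at 9.4 m is 2.56 m upgradient of the peak.
√(4πDt) = 8.153 m, giving peak height M/(n_e·A·√(4πDt)) = 0.24/(0.23 × 3.6 × 8.153) = 0.03555 kg/m³.
(x−vt)²/(4Dt) = (-2.56)²/(4 × 0.023 × 230) = 0.3097; exp(−0.3097) = 0.7337.
C = 0.03555 × 0.7337 = 0.0261 kg/m³.

0.0261 kg/m³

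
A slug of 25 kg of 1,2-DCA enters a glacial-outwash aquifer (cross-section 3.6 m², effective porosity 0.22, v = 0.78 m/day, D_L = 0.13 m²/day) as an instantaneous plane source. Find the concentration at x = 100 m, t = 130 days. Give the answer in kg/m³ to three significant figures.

2.10 kg/m³

For an instantaneous plane source, C(x,t) = M/(n_e·A·√(4πDt)) · exp(−(x−vt)²/(4Dt)), with n_e·A the pore (flow) area.
Plume center vt = 0.78 × 130 = 101.4 m, so the well at 100 m is 1.4 m upgradient of the peak.
√(4πDt) = 14.57 m, giving peak height M/(n_e·A·√(4πDt)) = 25/(0.22 × 3.6 × 14.57) = 2.166 kg/m³.
(x−vt)²/(4Dt) = (-1.4)²/(4 × 0.13 × 130) = 0.02899; exp(−0.02899) = 0.9714.
C = 2.166 × 0.9714 = 2.10 kg/m³.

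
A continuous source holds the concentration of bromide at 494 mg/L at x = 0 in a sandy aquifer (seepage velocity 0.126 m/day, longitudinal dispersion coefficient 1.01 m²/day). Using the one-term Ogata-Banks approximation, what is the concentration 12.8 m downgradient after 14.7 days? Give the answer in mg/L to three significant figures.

For a continuous step input, C/C₀ ≈ ½·erfc((x−vt)/(2√(Dt))).
vt = 0.126 × 14.7 = 1.8522 m and 2√(Dt) = 2√(1.01 × 14.7) = 7.706 m.
Argument (x−vt)/(2√(Dt)) = (12.8 − 1.8522)/7.706 = 1.421; ½·erfc(1.421) = 0.02224.
C = 494 × 0.02224 = 11.0 mg/L.

11.0 mg/L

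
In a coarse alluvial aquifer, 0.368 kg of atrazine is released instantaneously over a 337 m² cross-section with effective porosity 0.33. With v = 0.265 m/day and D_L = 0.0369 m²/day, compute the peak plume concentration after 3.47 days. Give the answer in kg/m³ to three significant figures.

0.00261 kg/m³

The peak of an instantaneous 1D plume sits at x = vt; there the Gaussian factor is 1 and C_max = M/(n_e·A·√(4πDt)), where n_e·A is the pore area the mass is dissolved in.
√(4πDt) = √(4π × 0.0369 × 3.47) = 1.268 m, so C_max = 0.368/(0.33 × 337 × 1.268) = 0.00261 kg/m³.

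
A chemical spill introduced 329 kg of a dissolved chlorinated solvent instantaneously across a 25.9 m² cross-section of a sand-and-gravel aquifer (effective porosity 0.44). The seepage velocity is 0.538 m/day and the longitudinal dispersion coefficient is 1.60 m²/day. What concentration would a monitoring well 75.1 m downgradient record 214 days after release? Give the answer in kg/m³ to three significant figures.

0.137 kg/m³

For an instantaneous plane source, C(x,t) = M/(n_e·A·√(4πDt)) · exp(−(x−vt)²/(4Dt)), with n_e·A the pore (flow) area.
Plume center vt = 0.538 × 214 = 115.132 m, so the well at 75.1 m is 40.032 m upgradient of the peak.
√(4πDt) = 65.60 m, giving peak height M/(n_e·A·√(4πDt)) = 329/(0.44 × 25.9 × 65.60) = 0.4401 kg/m³.
(x−vt)²/(4Dt) = (-40.032)²/(4 × 1.60 × 214) = 1.170; exp(−1.170) = 0.3104.
C = 0.4401 × 0.3104 = 0.137 kg/m³.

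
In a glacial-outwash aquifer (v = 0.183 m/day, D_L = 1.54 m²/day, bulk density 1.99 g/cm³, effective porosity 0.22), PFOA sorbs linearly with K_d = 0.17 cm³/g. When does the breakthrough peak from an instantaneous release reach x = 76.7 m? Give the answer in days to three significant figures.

953 days

Retardation factor R = 1 + ρ_b·K_d/n = 1 + 1.99 × 0.17/0.22 = 2.538.
Sorption retards both mechanisms: v_R = v/R = 0.07210 m/day, D_R = D/R = 0.6068 m²/day.
Peak time from v_R²t² + 2D_R t − x² = 0: t = (√(D_R² + v_R²x²) − D_R)/v_R².
√(D_R² + v_R²x²) = √(0.6068² + 0.07210² × 76.7²) = 5.563; v_R² = 0.005198.
t = (5.563 − 0.6068)/0.005198 = 953 days.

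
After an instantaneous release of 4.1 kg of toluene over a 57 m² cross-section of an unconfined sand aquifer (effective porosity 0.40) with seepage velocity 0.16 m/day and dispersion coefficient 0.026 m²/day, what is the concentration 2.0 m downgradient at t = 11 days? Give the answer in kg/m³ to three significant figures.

For an instantaneous plane source, C(x,t) = M/(n_e·A·√(4πDt)) · exp(−(x−vt)²/(4Dt)), with n_e·A the pore (flow) area.
Plume center vt = 0.16 × 11 = 1.76 m, so the well at 2.0 m is 0.24 m downgradient of the peak.
√(4πDt) = 1.896 m, giving peak height M/(n_e·A·√(4πDt)) = 4.1/(0.40 × 57 × 1.896) = 0.09484 kg/m³.
(x−vt)²/(4Dt) = (0.24)²/(4 × 0.026 × 11) = 0.05035; exp(−0.05035) = 0.9509.
C = 0.09484 × 0.9509 = 0.0902 kg/m³.

0.0902 kg/m³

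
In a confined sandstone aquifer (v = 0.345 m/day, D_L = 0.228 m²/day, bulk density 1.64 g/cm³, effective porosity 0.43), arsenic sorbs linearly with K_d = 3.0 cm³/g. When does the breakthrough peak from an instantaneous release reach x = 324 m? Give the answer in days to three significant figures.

Retardation factor R = 1 + ρ_b·K_d/n = 1 + 1.64 × 3.0/0.43 = 12.44.
Sorption retards both mechanisms: v_R = v/R = 0.02773 m/day, D_R = D/R = 0.01833 m²/day.
Peak time from v_R²t² + 2D_R t − x² = 0: t = (√(D_R² + v_R²x²) − D_R)/v_R².
√(D_R² + v_R²x²) = √(0.01833² + 0.02773² × 324²) = 8.985; v_R² = 0.0007690.
t = (8.985 − 0.01833)/0.0007690 = 11700 days.

11700 days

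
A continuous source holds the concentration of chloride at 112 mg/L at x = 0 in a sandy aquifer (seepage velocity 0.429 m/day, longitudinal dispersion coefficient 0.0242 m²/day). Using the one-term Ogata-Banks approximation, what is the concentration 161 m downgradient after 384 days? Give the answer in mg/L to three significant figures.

For a continuous step input, C/C₀ ≈ ½·erfc((x−vt)/(2√(Dt))).
vt = 0.429 × 384 = 164.736 m and 2√(Dt) = 2√(0.0242 × 384) = 6.097 m.
Argument (x−vt)/(2√(Dt)) = (161 − 164.736)/6.097 = -0.6128; ½·erfc(-0.6128) = 0.8069.
C = 112 × 0.8069 = 90.4 mg/L.

90.4 mg/L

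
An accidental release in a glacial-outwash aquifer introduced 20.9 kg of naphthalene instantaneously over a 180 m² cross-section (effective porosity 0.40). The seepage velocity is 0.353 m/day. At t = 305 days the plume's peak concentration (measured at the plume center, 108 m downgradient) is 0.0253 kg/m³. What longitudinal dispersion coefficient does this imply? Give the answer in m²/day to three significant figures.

At the plume center C_max = M/(n_e·A·√(4πDt)), so D = M²/(4πt·(n_e·A·C_max)²).
n_e·A·C_max = 0.40 × 180 × 0.0253 = 1.822 kg/m.
D = 20.9²/(4π × 305 × 1.822²) = 0.0343 m²/day.

0.0343 m²/day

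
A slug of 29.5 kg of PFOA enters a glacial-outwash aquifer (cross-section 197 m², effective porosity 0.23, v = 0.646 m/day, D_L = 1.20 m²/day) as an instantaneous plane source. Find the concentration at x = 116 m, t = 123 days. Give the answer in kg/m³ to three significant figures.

0.00157 kg/m³

For an instantaneous plane source, C(x,t) = M/(n_e·A·√(4πDt)) · exp(−(x−vt)²/(4Dt)), with n_e·A the pore (flow) area.
Plume center vt = 0.646 × 123 = 79.458 m, so the well at 116 m is 36.542 m downgradient of the peak.
√(4πDt) = 43.07 m, giving peak height M/(n_e·A·√(4πDt)) = 29.5/(0.23 × 197 × 43.07) = 0.01512 kg/m³.
(x−vt)²/(4Dt) = (36.542)²/(4 × 1.20 × 123) = 2.262; exp(−2.262) = 0.1041.
C = 0.01512 × 0.1041 = 0.00157 kg/m³.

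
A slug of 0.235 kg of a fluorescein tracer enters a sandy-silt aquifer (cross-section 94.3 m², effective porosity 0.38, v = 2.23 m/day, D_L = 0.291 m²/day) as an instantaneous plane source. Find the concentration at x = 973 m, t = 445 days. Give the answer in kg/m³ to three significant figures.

7.89e-05 kg/m³

For an instantaneous plane source, C(x,t) = M/(n_e·A·√(4πDt)) · exp(−(x−vt)²/(4Dt)), with n_e·A the pore (flow) area.
Plume center vt = 2.23 × 445 = 992.35 m, so the well at 973 m is 19.35 m upgradient of the peak.
√(4πDt) = 40.34 m, giving peak height M/(n_e·A·√(4πDt)) = 0.235/(0.38 × 94.3 × 40.34) = 0.0001626 kg/m³.
(x−vt)²/(4Dt) = (-19.35)²/(4 × 0.291 × 445) = 0.7229; exp(−0.7229) = 0.4853.
C = 0.0001626 × 0.4853 = 7.89e-05 kg/m³.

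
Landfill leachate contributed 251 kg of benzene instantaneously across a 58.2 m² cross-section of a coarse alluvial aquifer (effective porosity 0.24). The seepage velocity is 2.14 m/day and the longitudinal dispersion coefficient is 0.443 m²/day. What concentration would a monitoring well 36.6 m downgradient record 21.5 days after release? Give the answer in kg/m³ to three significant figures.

0.161 kg/m³

For an instantaneous plane source, C(x,t) = M/(n_e·A·√(4πDt)) · exp(−(x−vt)²/(4Dt)), with n_e·A the pore (flow) area.
Plume center vt = 2.14 × 21.5 = 46.01 m, so the well at 36.6 m is 9.41 m upgradient of the peak.
√(4πDt) = 10.94 m, giving peak height M/(n_e·A·√(4πDt)) = 251/(0.24 × 58.2 × 10.94) = 1.643 kg/m³.
(x−vt)²/(4Dt) = (-9.41)²/(4 × 0.443 × 21.5) = 2.324; exp(−2.324) = 0.09788.
C = 1.643 × 0.09788 = 0.161 kg/m³.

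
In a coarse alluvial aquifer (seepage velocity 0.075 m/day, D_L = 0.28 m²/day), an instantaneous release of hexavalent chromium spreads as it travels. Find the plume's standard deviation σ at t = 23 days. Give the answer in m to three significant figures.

Dispersive spreading gives a Gaussian with σ² = 2Dt; advection only shifts the center.
σ = √(2 × 0.28 × 23) = 3.59 m.

3.59 m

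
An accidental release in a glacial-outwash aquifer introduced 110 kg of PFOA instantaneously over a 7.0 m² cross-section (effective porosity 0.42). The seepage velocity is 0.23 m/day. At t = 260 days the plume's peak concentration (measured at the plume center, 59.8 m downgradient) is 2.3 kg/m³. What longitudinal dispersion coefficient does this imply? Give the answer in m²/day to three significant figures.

At the plume center C_max = M/(n_e·A·√(4πDt)), so D = M²/(4πt·(n_e·A·C_max)²).
n_e·A·C_max = 0.42 × 7.0 × 2.3 = 6.762 kg/m.
D = 110²/(4π × 260 × 6.762²) = 0.0810 m²/day.

0.0810 m²/day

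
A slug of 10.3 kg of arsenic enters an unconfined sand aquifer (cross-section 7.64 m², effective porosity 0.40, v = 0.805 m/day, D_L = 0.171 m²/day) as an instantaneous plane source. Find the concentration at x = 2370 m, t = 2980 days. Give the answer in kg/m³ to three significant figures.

0.0280 kg/m³

For an instantaneous plane source, C(x,t) = M/(n_e·A·√(4πDt)) · exp(−(x−vt)²/(4Dt)), with n_e·A the pore (flow) area.
Plume center vt = 0.805 × 2980 = 2398.9 m, so the well at 2370 m is 28.9 m upgradient of the peak.
√(4πDt) = 80.02 m, giving peak height M/(n_e·A·√(4πDt)) = 10.3/(0.40 × 7.64 × 80.02) = 0.04212 kg/m³.
(x−vt)²/(4Dt) = (-28.9)²/(4 × 0.171 × 2980) = 0.4098; exp(−0.4098) = 0.6638.
C = 0.04212 × 0.6638 = 0.0280 kg/m³.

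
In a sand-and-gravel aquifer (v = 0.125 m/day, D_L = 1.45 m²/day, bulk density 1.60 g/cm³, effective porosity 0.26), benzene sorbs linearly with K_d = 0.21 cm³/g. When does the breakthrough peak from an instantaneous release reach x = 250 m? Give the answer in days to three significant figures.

4380 days

Retardation factor R = 1 + ρ_b·K_d/n = 1 + 1.60 × 0.21/0.26 = 2.292.
Sorption retards both mechanisms: v_R = v/R = 0.05454 m/day, D_R = D/R = 0.6326 m²/day.
Peak time from v_R²t² + 2D_R t − x² = 0: t = (√(D_R² + v_R²x²) − D_R)/v_R².
√(D_R² + v_R²x²) = √(0.6326² + 0.05454² × 250²) = 13.65; v_R² = 0.002975.
t = (13.65 − 0.6326)/0.002975 = 4380 days.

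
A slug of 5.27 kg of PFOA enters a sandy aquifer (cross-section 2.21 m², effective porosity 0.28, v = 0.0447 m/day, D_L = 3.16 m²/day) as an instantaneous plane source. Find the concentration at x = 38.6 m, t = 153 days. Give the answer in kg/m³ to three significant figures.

For an instantaneous plane source, C(x,t) = M/(n_e·A·√(4πDt)) · exp(−(x−vt)²/(4Dt)), with n_e·A the pore (flow) area.
Plume center vt = 0.0447 × 153 = 6.8391 m, so the well at 38.6 m is 31.7609 m downgradient of the peak.
√(4πDt) = 77.95 m, giving peak height M/(n_e·A·√(4πDt)) = 5.27/(0.28 × 2.21 × 77.95) = 0.1093 kg/m³.
(x−vt)²/(4Dt) = (31.7609)²/(4 × 3.16 × 153) = 0.5216; exp(−0.5216) = 0.5936.
C = 0.1093 × 0.5936 = 0.0649 kg/m³.

0.0649 kg/m³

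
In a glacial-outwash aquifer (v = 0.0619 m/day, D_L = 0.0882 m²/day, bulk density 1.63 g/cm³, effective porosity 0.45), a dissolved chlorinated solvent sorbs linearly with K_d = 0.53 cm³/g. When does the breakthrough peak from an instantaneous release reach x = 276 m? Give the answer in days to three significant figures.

13000 days

Retardation factor R = 1 + ρ_b·K_d/n = 1 + 1.63 × 0.53/0.45 = 2.920.
Sorption retards both mechanisms: v_R = v/R = 0.02120 m/day, D_R = D/R = 0.03021 m²/day.
Peak time from v_R²t² + 2D_R t − x² = 0: t = (√(D_R² + v_R²x²) − D_R)/v_R².
√(D_R² + v_R²x²) = √(0.03021² + 0.02120² × 276²) = 5.851; v_R² = 0.0004494.
t = (5.851 − 0.03021)/0.0004494 = 13000 days.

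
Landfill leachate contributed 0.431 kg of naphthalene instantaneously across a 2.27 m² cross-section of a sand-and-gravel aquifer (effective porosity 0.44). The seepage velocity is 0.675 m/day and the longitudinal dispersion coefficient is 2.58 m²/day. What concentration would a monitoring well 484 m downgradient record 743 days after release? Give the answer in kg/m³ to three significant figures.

0.00267 kg/m³

For an instantaneous plane source, C(x,t) = M/(n_e·A·√(4πDt)) · exp(−(x−vt)²/(4Dt)), with n_e·A the pore (flow) area.
Plume center vt = 0.675 × 743 = 501.525 m, so the well at 484 m is 17.525 m upgradient of the peak.
√(4πDt) = 155.2 m, giving peak height M/(n_e·A·√(4πDt)) = 0.431/(0.44 × 2.27 × 155.2) = 0.002780 kg/m³.
(x−vt)²/(4Dt) = (-17.525)²/(4 × 2.58 × 743) = 0.04005; exp(−0.04005) = 0.9607.
C = 0.002780 × 0.9607 = 0.00267 kg/m³.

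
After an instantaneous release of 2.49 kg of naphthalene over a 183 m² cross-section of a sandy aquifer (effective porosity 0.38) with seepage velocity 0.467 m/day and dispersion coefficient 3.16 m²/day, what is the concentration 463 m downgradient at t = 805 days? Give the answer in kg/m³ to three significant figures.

For an instantaneous plane source, C(x,t) = M/(n_e·A·√(4πDt)) · exp(−(x−vt)²/(4Dt)), with n_e·A the pore (flow) area.
Plume center vt = 0.467 × 805 = 375.935 m, so the well at 463 m is 87.065 m downgradient of the peak.
√(4πDt) = 178.8 m, giving peak height M/(n_e·A·√(4πDt)) = 2.49/(0.38 × 183 × 178.8) = 0.0002003 kg/m³.
(x−vt)²/(4Dt) = (87.065)²/(4 × 3.16 × 805) = 0.7450; exp(−0.7450) = 0.4747.
C = 0.0002003 × 0.4747 = 9.51e-05 kg/m³.

9.51e-05 kg/m³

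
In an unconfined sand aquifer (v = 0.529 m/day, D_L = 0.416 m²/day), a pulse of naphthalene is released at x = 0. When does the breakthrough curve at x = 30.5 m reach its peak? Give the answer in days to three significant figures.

56.2 days

For the 1D instantaneous-source solution, setting ∂C/∂t = 0 at fixed x gives v²t² + 2Dt − x² = 0, so t = (√(D² + v²x²) − D)/v².
√(D² + v²x²) = √(0.416² + 0.529² × 30.5²) = 16.14; v² = 0.279841.
t = (16.14 − 0.416)/0.279841 = 56.2 days (vs. the pure-advection estimate x/v = 57.7 d).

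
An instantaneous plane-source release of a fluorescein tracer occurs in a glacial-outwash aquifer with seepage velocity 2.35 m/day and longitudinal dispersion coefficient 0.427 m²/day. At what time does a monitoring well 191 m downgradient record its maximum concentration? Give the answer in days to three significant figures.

81.2 days

For the 1D instantaneous-source solution, setting ∂C/∂t = 0 at fixed x gives v²t² + 2Dt − x² = 0, so t = (√(D² + v²x²) − D)/v².
√(D² + v²x²) = √(0.427² + 2.35² × 191²) = 448.9; v² = 5.5225.
t = (448.9 − 0.427)/5.5225 = 81.2 days (vs. the pure-advection estimate x/v = 81.3 d).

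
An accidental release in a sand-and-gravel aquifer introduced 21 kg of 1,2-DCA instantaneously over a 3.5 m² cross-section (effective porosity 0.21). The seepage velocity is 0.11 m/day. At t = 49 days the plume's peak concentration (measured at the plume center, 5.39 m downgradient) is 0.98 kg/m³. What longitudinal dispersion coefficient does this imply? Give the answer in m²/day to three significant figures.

At the plume center C_max = M/(n_e·A·√(4πDt)), so D = M²/(4πt·(n_e·A·C_max)²).
n_e·A·C_max = 0.21 × 3.5 × 0.98 = 0.7203 kg/m.
D = 21²/(4π × 49 × 0.7203²) = 1.38 m²/day.

1.38 m²/day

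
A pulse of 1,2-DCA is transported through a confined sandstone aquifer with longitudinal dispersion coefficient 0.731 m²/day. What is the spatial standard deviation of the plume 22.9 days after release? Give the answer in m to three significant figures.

5.79 m

Dispersive spreading gives a Gaussian with σ² = 2Dt; advection only shifts the center.
σ = √(2 × 0.731 × 22.9) = 5.79 m.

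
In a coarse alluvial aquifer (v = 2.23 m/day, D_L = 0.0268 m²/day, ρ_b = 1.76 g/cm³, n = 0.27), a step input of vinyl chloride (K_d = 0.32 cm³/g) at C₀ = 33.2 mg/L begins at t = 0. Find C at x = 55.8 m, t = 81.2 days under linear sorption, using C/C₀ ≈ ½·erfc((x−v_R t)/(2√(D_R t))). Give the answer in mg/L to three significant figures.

Retardation factor R = 1 + ρ_b·K_d/n = 1 + 1.76 × 0.32/0.27 = 3.086.
Sorption retards both mechanisms: v_R = v/R = 0.7226 m/day, D_R = D/R = 0.008684 m²/day.
v_R·t = 0.7226 × 81.2 = 58.67512 m; 2√(D_R t) = 1.679 m; argument = (55.8 − 58.67512)/1.679 = -1.712.
C = C₀ × ½·erfc(-1.712) = 33.2 × 0.9923 = 32.9 mg/L.

32.9 mg/L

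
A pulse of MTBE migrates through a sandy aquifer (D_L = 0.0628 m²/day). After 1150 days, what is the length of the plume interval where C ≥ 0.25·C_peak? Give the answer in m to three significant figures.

The plume is Gaussian with σ = √(2Dt) = √(2 × 0.0628 × 1150) = 12.02 m.
C/C_peak = exp(−Δx²/(2σ²)) = 0.25 ⇒ Δx = σ·√(−2 ln 0.25) = 12.02 × 1.665 = 20.01 m.
Width = 2Δx = 40.0 m.

40.0 m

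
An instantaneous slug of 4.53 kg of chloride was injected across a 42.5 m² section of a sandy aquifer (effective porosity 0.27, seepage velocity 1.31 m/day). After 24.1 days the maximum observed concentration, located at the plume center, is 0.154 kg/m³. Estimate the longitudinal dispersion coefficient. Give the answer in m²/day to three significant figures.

0.0217 m²/day

At the plume center C_max = M/(n_e·A·√(4πDt)), so D = M²/(4πt·(n_e·A·C_max)²).
n_e·A·C_max = 0.27 × 42.5 × 0.154 = 1.767 kg/m.
D = 4.53²/(4π × 24.1 × 1.767²) = 0.0217 m²/day.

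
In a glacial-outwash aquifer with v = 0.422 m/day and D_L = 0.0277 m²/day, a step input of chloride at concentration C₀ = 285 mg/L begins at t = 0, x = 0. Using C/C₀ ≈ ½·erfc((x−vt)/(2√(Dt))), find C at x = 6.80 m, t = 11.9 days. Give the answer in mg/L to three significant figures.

4.06 mg/L

For a continuous step input, C/C₀ ≈ ½·erfc((x−vt)/(2√(Dt))).
vt = 0.422 × 11.9 = 5.0218 m and 2√(Dt) = 2√(0.0277 × 11.9) = 1.148 m.
Argument (x−vt)/(2√(Dt)) = (6.80 − 5.0218)/1.148 = 1.549; ½·erfc(1.549) = 0.01424.
C = 285 × 0.01424 = 4.06 mg/L.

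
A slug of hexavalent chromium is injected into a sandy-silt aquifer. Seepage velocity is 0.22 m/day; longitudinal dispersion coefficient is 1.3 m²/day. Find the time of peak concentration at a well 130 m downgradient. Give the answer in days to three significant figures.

565 days

For the 1D instantaneous-source solution, setting ∂C/∂t = 0 at fixed x gives v²t² + 2Dt − x² = 0, so t = (√(D² + v²x²) − D)/v².
√(D² + v²x²) = √(1.3² + 0.22² × 130²) = 28.63; v² = 0.0484.
t = (28.63 − 1.3)/0.0484 = 565 days (vs. the pure-advection estimate x/v = 591 d).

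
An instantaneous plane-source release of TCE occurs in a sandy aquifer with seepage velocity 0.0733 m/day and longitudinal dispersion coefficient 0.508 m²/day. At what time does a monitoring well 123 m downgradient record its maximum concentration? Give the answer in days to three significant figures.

1590 days

For the 1D instantaneous-source solution, setting ∂C/∂t = 0 at fixed x gives v²t² + 2Dt − x² = 0, so t = (√(D² + v²x²) − D)/v².
√(D² + v²x²) = √(0.508² + 0.0733² × 123²) = 9.030; v² = 0.00537289.
t = (9.030 − 0.508)/0.00537289 = 1590 days (vs. the pure-advection estimate x/v = 1680 d).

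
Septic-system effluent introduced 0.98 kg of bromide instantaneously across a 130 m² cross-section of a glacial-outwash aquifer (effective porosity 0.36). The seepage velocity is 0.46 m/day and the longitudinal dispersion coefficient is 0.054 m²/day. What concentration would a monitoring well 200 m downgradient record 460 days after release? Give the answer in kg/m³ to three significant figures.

For an instantaneous plane source, C(x,t) = M/(n_e·A·√(4πDt)) · exp(−(x−vt)²/(4Dt)), with n_e·A the pore (flow) area.
Plume center vt = 0.46 × 460 = 211.6 m, so the well at 200 m is 11.6 m upgradient of the peak.
√(4πDt) = 17.67 m, giving peak height M/(n_e·A·√(4πDt)) = 0.98/(0.36 × 130 × 17.67) = 0.001185 kg/m³.
(x−vt)²/(4Dt) = (-11.6)²/(4 × 0.054 × 460) = 1.354; exp(−1.354) = 0.2582.
C = 0.001185 × 0.2582 = 0.000306 kg/m³.

0.000306 kg/m³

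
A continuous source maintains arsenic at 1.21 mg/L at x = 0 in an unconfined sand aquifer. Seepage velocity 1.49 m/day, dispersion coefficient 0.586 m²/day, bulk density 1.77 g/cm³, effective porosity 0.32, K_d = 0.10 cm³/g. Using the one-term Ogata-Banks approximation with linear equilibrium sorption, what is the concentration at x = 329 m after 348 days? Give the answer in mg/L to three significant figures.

Retardation factor R = 1 + ρ_b·K_d/n = 1 + 1.77 × 0.10/0.32 = 1.553.
Sorption retards both mechanisms: v_R = v/R = 0.9594 m/day, D_R = D/R = 0.3773 m²/day.
v_R·t = 0.9594 × 348 = 333.8712 m; 2√(D_R t) = 22.92 m; argument = (329 − 333.8712)/22.92 = -0.2125.
C = C₀ × ½·erfc(-0.2125) = 1.21 × 0.6181 = 0.748 mg/L.

0.748 mg/L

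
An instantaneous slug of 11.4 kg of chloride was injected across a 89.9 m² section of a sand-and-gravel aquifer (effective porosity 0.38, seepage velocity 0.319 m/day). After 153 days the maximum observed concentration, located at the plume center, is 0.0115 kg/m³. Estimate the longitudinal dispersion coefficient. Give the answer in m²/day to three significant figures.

0.438 m²/day

At the plume center C_max = M/(n_e·A·√(4πDt)), so D = M²/(4πt·(n_e·A·C_max)²).
n_e·A·C_max = 0.38 × 89.9 × 0.0115 = 0.3929 kg/m.
D = 11.4²/(4π × 153 × 0.3929²) = 0.438 m²/day.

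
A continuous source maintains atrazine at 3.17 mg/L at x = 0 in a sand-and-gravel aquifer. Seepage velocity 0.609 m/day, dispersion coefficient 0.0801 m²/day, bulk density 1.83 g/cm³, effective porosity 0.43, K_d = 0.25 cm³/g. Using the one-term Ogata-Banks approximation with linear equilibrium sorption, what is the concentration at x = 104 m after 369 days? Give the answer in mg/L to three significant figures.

Retardation factor R = 1 + ρ_b·K_d/n = 1 + 1.83 × 0.25/0.43 = 2.064.
Sorption retards both mechanisms: v_R = v/R = 0.2951 m/day, D_R = D/R = 0.03881 m²/day.
v_R·t = 0.2951 × 369 = 108.8919 m; 2√(D_R t) = 7.569 m; argument = (104 − 108.8919)/7.569 = -0.6463.
C = C₀ × ½·erfc(-0.6463) = 3.17 × 0.8196 = 2.60 mg/L.

2.60 mg/L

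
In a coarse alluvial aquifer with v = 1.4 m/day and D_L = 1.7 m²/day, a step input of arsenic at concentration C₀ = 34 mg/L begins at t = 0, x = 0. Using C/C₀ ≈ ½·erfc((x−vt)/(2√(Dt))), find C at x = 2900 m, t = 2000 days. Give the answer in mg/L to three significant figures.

3.83 mg/L

For a continuous step input, C/C₀ ≈ ½·erfc((x−vt)/(2√(Dt))).
vt = 1.4 × 2000 = 2800 m and 2√(Dt) = 2√(1.7 × 2000) = 116.6 m.
Argument (x−vt)/(2√(Dt)) = (2900 − 2800)/116.6 = 0.8576; ½·erfc(0.8576) = 0.1126.
C = 34 × 0.1126 = 3.83 mg/L.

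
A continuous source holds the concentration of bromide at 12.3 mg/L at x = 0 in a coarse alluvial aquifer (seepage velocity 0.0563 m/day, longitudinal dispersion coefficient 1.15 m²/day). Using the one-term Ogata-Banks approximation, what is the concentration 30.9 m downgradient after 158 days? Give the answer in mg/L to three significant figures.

1.53 mg/L

For a continuous step input, C/C₀ ≈ ½·erfc((x−vt)/(2√(Dt))).
vt = 0.0563 × 158 = 8.8954 m and 2√(Dt) = 2√(1.15 × 158) = 26.96 m.
Argument (x−vt)/(2√(Dt)) = (30.9 − 8.8954)/26.96 = 0.8162; ½·erfc(0.8162) = 0.1242.
C = 12.3 × 0.1242 = 1.53 mg/L.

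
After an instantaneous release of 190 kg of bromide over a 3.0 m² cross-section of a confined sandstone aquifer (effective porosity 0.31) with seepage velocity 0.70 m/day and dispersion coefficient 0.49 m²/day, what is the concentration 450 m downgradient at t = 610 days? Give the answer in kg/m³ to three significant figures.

For an instantaneous plane source, C(x,t) = M/(n_e·A·√(4πDt)) · exp(−(x−vt)²/(4Dt)), with n_e·A the pore (flow) area.
Plume center vt = 0.70 × 610 = 427 m, so the well at 450 m is 23 m downgradient of the peak.
√(4πDt) = 61.29 m, giving peak height M/(n_e·A·√(4πDt)) = 190/(0.31 × 3.0 × 61.29) = 3.333 kg/m³.
(x−vt)²/(4Dt) = (23)²/(4 × 0.49 × 610) = 0.4425; exp(−0.4425) = 0.6424.
C = 3.333 × 0.6424 = 2.14 kg/m³.

2.14 kg/m³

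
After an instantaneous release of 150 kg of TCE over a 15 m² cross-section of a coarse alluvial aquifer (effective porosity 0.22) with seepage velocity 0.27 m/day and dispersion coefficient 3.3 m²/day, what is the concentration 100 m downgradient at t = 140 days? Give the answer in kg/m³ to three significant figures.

For an instantaneous plane source, C(x,t) = M/(n_e·A·√(4πDt)) · exp(−(x−vt)²/(4Dt)), with n_e·A the pore (flow) area.
Plume center vt = 0.27 × 140 = 37.8 m, so the well at 100 m is 62.2 m downgradient of the peak.
√(4πDt) = 76.19 m, giving peak height M/(n_e·A·√(4πDt)) = 150/(0.22 × 15 × 76.19) = 0.5966 kg/m³.
(x−vt)²/(4Dt) = (62.2)²/(4 × 3.3 × 140) = 2.094; exp(−2.094) = 0.1232.
C = 0.5966 × 0.1232 = 0.0735 kg/m³.

0.0735 kg/m³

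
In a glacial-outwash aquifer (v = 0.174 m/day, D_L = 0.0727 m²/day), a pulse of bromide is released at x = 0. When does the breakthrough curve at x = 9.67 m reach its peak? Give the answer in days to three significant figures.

53.2 days

For the 1D instantaneous-source solution, setting ∂C/∂t = 0 at fixed x gives v²t² + 2Dt − x² = 0, so t = (√(D² + v²x²) − D)/v².
√(D² + v²x²) = √(0.0727² + 0.174² × 9.67²) = 1.684; v² = 0.030276.
t = (1.684 − 0.0727)/0.030276 = 53.2 days (vs. the pure-advection estimate x/v = 55.6 d).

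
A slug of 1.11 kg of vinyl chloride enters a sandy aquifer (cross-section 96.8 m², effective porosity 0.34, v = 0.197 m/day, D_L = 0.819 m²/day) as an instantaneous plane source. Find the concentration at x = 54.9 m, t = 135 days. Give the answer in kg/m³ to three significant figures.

For an instantaneous plane source, C(x,t) = M/(n_e·A·√(4πDt)) · exp(−(x−vt)²/(4Dt)), with n_e·A the pore (flow) area.
Plume center vt = 0.197 × 135 = 26.595 m, so the well at 54.9 m is 28.305 m downgradient of the peak.
√(4πDt) = 37.27 m, giving peak height M/(n_e·A·√(4πDt)) = 1.11/(0.34 × 96.8 × 37.27) = 0.0009049 kg/m³.
(x−vt)²/(4Dt) = (28.305)²/(4 × 0.819 × 135) = 1.812; exp(−1.812) = 0.1633.
C = 0.0009049 × 0.1633 = 0.000148 kg/m³.

0.000148 kg/m³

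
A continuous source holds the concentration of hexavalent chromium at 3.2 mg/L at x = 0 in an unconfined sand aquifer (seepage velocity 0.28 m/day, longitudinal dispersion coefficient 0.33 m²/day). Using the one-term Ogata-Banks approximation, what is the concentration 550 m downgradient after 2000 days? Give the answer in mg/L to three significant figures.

For a continuous step input, C/C₀ ≈ ½·erfc((x−vt)/(2√(Dt))).
vt = 0.28 × 2000 = 560 m and 2√(Dt) = 2√(0.33 × 2000) = 51.38 m.
Argument (x−vt)/(2√(Dt)) = (550 − 560)/51.38 = -0.1946; ½·erfc(-0.1946) = 0.6084.
C = 3.2 × 0.6084 = 1.95 mg/L.

1.95 mg/L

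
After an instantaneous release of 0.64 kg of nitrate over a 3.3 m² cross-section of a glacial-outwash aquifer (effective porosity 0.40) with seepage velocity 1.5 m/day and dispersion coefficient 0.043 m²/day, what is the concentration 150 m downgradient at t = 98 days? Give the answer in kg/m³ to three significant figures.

For an instantaneous plane source, C(x,t) = M/(n_e·A·√(4πDt)) · exp(−(x−vt)²/(4Dt)), with n_e·A the pore (flow) area.
Plume center vt = 1.5 × 98 = 147 m, so the well at 150 m is 3 m downgradient of the peak.
√(4πDt) = 7.277 m, giving peak height M/(n_e·A·√(4πDt)) = 0.64/(0.40 × 3.3 × 7.277) = 0.06663 kg/m³.
(x−vt)²/(4Dt) = (3)²/(4 × 0.043 × 98) = 0.5339; exp(−0.5339) = 0.5863.
C = 0.06663 × 0.5863 = 0.0391 kg/m³.

0.0391 kg/m³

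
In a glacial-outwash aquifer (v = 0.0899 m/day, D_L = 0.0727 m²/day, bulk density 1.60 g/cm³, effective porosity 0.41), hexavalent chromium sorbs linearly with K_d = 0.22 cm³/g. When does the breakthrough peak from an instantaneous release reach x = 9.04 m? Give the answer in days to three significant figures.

171 days

Retardation factor R = 1 + ρ_b·K_d/n = 1 + 1.60 × 0.22/0.41 = 1.859.
Sorption retards both mechanisms: v_R = v/R = 0.04836 m/day, D_R = D/R = 0.03911 m²/day.
Peak time from v_R²t² + 2D_R t − x² = 0: t = (√(D_R² + v_R²x²) − D_R)/v_R².
√(D_R² + v_R²x²) = √(0.03911² + 0.04836² × 9.04²) = 0.4389; v_R² = 0.002339.
t = (0.4389 − 0.03911)/0.002339 = 171 days.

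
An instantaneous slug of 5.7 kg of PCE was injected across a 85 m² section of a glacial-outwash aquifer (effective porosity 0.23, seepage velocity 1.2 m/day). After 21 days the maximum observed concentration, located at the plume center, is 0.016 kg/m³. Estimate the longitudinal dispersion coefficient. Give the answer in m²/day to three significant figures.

1.26 m²/day

At the plume center C_max = M/(n_e·A·√(4πDt)), so D = M²/(4πt·(n_e·A·C_max)²).
n_e·A·C_max = 0.23 × 85 × 0.016 = 0.3128 kg/m.
D = 5.7²/(4π × 21 × 0.3128²) = 1.26 m²/day.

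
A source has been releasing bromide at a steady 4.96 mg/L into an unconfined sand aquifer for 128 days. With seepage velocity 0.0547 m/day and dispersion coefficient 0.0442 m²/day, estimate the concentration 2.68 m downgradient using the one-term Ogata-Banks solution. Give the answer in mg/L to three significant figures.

For a continuous step input, C/C₀ ≈ ½·erfc((x−vt)/(2√(Dt))).
vt = 0.0547 × 128 = 7.0016 m and 2√(Dt) = 2√(0.0442 × 128) = 4.757 m.
Argument (x−vt)/(2√(Dt)) = (2.68 − 7.0016)/4.757 = -0.9085; ½·erfc(-0.9085) = 0.9006.
C = 4.96 × 0.9006 = 4.47 mg/L.

4.47 mg/L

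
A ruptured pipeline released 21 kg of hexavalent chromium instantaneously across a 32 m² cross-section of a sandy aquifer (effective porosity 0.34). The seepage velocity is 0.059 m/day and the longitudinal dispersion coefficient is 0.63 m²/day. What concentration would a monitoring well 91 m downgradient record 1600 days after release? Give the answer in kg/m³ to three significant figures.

0.0171 kg/m³

For an instantaneous plane source, C(x,t) = M/(n_e·A·√(4πDt)) · exp(−(x−vt)²/(4Dt)), with n_e·A the pore (flow) area.
Plume center vt = 0.059 × 1600 = 94.4 m, so the well at 91 m is 3.4 m upgradient of the peak.
√(4πDt) = 112.5 m, giving peak height M/(n_e·A·√(4πDt)) = 21/(0.34 × 32 × 112.5) = 0.01716 kg/m³.
(x−vt)²/(4Dt) = (-3.4)²/(4 × 0.63 × 1600) = 0.002867; exp(−0.002867) = 0.9971.
C = 0.01716 × 0.9971 = 0.0171 kg/m³.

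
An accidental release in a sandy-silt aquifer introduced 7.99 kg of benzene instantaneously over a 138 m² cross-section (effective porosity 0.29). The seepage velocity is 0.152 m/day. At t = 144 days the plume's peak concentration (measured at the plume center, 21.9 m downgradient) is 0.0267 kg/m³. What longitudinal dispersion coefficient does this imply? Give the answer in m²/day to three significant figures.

At the plume center C_max = M/(n_e·A·√(4πDt)), so D = M²/(4πt·(n_e·A·C_max)²).
n_e·A·C_max = 0.29 × 138 × 0.0267 = 1.069 kg/m.
D = 7.99²/(4π × 144 × 1.069²) = 0.0309 m²/day.

0.0309 m²/day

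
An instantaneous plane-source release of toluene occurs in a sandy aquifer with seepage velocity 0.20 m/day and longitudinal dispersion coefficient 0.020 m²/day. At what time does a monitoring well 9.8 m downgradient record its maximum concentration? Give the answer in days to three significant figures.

48.5 days

For the 1D instantaneous-source solution, setting ∂C/∂t = 0 at fixed x gives v²t² + 2Dt − x² = 0, so t = (√(D² + v²x²) − D)/v².
√(D² + v²x²) = √(0.020² + 0.20² × 9.8²) = 1.960; v² = 0.04.
t = (1.960 − 0.020)/0.04 = 48.5 days (vs. the pure-advection estimate x/v = 49.0 d).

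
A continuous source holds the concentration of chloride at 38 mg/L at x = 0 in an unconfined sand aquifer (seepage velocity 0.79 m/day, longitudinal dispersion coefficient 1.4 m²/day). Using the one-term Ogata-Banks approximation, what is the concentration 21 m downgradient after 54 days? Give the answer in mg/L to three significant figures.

For a continuous step input, C/C₀ ≈ ½·erfc((x−vt)/(2√(Dt))).
vt = 0.79 × 54 = 42.66 m and 2√(Dt) = 2√(1.4 × 54) = 17.39 m.
Argument (x−vt)/(2√(Dt)) = (21 − 42.66)/17.39 = -1.246; ½·erfc(-1.246) = 0.9610.
C = 38 × 0.9610 = 36.5 mg/L.

36.5 mg/L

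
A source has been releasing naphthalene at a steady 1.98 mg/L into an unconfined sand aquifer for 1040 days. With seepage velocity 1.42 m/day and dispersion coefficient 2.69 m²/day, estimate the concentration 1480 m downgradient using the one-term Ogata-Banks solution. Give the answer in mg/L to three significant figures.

For a continuous step input, C/C₀ ≈ ½·erfc((x−vt)/(2√(Dt))).
vt = 1.42 × 1040 = 1476.8 m and 2√(Dt) = 2√(2.69 × 1040) = 105.8 m.
Argument (x−vt)/(2√(Dt)) = (1480 − 1476.8)/105.8 = 0.03025; ½·erfc(0.03025) = 0.4829.
C = 1.98 × 0.4829 = 0.956 mg/L.

0.956 mg/L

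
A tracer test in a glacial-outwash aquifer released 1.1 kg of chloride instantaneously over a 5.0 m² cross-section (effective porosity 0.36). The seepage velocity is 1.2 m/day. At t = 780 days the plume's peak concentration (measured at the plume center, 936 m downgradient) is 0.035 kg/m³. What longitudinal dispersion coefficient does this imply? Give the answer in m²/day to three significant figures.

At the plume center C_max = M/(n_e·A·√(4πDt)), so D = M²/(4πt·(n_e·A·C_max)²).
n_e·A·C_max = 0.36 × 5.0 × 0.035 = 0.06300 kg/m.
D = 1.1²/(4π × 780 × 0.06300²) = 0.0311 m²/day.

0.0311 m²/day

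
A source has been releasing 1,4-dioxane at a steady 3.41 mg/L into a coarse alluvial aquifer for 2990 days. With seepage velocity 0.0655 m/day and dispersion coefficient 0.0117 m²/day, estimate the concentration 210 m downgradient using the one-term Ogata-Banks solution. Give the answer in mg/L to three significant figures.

0.154 mg/L

For a continuous step input, C/C₀ ≈ ½·erfc((x−vt)/(2√(Dt))).
vt = 0.0655 × 2990 = 195.845 m and 2√(Dt) = 2√(0.0117 × 2990) = 11.83 m.
Argument (x−vt)/(2√(Dt)) = (210 − 195.845)/11.83 = 1.197; ½·erfc(1.197) = 0.04525.
C = 3.41 × 0.04525 = 0.154 mg/L.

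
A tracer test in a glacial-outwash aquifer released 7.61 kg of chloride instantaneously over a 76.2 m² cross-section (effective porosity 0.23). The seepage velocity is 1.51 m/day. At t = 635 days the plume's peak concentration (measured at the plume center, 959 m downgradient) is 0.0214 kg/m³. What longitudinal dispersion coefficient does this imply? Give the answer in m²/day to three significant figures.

At the plume center C_max = M/(n_e·A·√(4πDt)), so D = M²/(4πt·(n_e·A·C_max)²).
n_e·A·C_max = 0.23 × 76.2 × 0.0214 = 0.3751 kg/m.
D = 7.61²/(4π × 635 × 0.3751²) = 0.0516 m²/day.

0.0516 m²/day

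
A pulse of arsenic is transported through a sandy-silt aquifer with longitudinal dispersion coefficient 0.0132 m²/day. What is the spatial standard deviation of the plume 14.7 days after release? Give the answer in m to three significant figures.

0.623 m

Dispersive spreading gives a Gaussian with σ² = 2Dt; advection only shifts the center.
σ = √(2 × 0.0132 × 14.7) = 0.623 m.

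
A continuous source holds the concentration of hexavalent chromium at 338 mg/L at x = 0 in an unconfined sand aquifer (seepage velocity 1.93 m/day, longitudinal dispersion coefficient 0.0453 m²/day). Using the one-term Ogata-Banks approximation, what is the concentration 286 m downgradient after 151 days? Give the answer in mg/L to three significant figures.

For a continuous step input, C/C₀ ≈ ½·erfc((x−vt)/(2√(Dt))).
vt = 1.93 × 151 = 291.43 m and 2√(Dt) = 2√(0.0453 × 151) = 5.231 m.
Argument (x−vt)/(2√(Dt)) = (286 − 291.43)/5.231 = -1.038; ½·erfc(-1.038) = 0.9289.
C = 338 × 0.9289 = 314 mg/L.

314 mg/L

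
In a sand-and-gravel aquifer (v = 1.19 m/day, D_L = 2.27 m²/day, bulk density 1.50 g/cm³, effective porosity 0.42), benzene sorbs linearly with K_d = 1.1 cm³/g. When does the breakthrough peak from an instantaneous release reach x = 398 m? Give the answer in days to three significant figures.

1640 days

Retardation factor R = 1 + ρ_b·K_d/n = 1 + 1.50 × 1.1/0.42 = 4.929.
Sorption retards both mechanisms: v_R = v/R = 0.2414 m/day, D_R = D/R = 0.4605 m²/day.
Peak time from v_R²t² + 2D_R t − x² = 0: t = (√(D_R² + v_R²x²) − D_R)/v_R².
√(D_R² + v_R²x²) = √(0.4605² + 0.2414² × 398²) = 96.08; v_R² = 0.05827.
t = (96.08 − 0.4605)/0.05827 = 1640 days.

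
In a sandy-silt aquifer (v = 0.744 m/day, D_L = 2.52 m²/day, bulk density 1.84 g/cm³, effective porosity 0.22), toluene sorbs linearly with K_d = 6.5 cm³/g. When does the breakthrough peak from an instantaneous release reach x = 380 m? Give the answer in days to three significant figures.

28000 days

Retardation factor R = 1 + ρ_b·K_d/n = 1 + 1.84 × 6.5/0.22 = 55.36.
Sorption retards both mechanisms: v_R = v/R = 0.01344 m/day, D_R = D/R = 0.04552 m²/day.
Peak time from v_R²t² + 2D_R t − x² = 0: t = (√(D_R² + v_R²x²) − D_R)/v_R².
√(D_R² + v_R²x²) = √(0.04552² + 0.01344² × 380²) = 5.107; v_R² = 0.0001806.
t = (5.107 − 0.04552)/0.0001806 = 28000 days.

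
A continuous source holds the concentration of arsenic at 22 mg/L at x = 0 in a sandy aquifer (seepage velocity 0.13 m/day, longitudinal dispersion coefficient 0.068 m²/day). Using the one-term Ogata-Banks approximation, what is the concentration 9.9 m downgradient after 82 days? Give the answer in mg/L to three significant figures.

13.0 mg/L

For a continuous step input, C/C₀ ≈ ½·erfc((x−vt)/(2√(Dt))).
vt = 0.13 × 82 = 10.66 m and 2√(Dt) = 2√(0.068 × 82) = 4.723 m.
Argument (x−vt)/(2√(Dt)) = (9.9 − 10.66)/4.723 = -0.1609; ½·erfc(-0.1609) = 0.5900.
C = 22 × 0.5900 = 13.0 mg/L.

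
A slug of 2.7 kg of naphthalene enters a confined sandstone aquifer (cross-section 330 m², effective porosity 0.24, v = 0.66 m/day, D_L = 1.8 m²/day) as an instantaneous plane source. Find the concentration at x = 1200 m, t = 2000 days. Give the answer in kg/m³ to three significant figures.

For an instantaneous plane source, C(x,t) = M/(n_e·A·√(4πDt)) · exp(−(x−vt)²/(4Dt)), with n_e·A the pore (flow) area.
Plume center vt = 0.66 × 2000 = 1320 m, so the well at 1200 m is 120 m upgradient of the peak.
√(4πDt) = 212.7 m, giving peak height M/(n_e·A·√(4πDt)) = 2.7/(0.24 × 330 × 212.7) = 0.0001603 kg/m³.
(x−vt)²/(4Dt) = (-120)²/(4 × 1.8 × 2000) = 1.000; exp(−1.000) = 0.3679.
C = 0.0001603 × 0.3679 = 5.90e-05 kg/m³.

5.90e-05 kg/m³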